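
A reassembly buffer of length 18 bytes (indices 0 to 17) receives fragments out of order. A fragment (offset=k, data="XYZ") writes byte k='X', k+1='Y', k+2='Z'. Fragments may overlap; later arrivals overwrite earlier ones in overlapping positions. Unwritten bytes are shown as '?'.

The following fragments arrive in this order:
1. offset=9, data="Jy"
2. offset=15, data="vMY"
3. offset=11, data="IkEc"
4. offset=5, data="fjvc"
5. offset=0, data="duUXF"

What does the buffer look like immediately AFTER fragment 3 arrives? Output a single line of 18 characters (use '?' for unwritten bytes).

Answer: ?????????JyIkEcvMY

Derivation:
Fragment 1: offset=9 data="Jy" -> buffer=?????????Jy???????
Fragment 2: offset=15 data="vMY" -> buffer=?????????Jy????vMY
Fragment 3: offset=11 data="IkEc" -> buffer=?????????JyIkEcvMY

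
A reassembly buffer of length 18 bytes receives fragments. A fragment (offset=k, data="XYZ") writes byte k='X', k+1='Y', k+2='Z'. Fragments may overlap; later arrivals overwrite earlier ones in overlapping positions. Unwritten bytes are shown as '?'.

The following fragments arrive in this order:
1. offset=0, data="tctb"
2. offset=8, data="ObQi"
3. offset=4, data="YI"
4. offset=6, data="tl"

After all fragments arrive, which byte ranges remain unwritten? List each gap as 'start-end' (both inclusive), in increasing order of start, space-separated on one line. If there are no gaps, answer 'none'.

Fragment 1: offset=0 len=4
Fragment 2: offset=8 len=4
Fragment 3: offset=4 len=2
Fragment 4: offset=6 len=2
Gaps: 12-17

Answer: 12-17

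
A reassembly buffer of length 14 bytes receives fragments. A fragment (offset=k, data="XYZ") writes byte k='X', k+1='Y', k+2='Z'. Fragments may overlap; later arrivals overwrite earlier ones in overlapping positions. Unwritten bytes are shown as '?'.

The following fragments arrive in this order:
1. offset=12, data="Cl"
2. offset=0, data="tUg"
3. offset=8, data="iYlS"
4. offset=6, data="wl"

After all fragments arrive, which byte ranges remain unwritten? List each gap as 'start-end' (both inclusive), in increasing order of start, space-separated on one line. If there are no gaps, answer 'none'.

Answer: 3-5

Derivation:
Fragment 1: offset=12 len=2
Fragment 2: offset=0 len=3
Fragment 3: offset=8 len=4
Fragment 4: offset=6 len=2
Gaps: 3-5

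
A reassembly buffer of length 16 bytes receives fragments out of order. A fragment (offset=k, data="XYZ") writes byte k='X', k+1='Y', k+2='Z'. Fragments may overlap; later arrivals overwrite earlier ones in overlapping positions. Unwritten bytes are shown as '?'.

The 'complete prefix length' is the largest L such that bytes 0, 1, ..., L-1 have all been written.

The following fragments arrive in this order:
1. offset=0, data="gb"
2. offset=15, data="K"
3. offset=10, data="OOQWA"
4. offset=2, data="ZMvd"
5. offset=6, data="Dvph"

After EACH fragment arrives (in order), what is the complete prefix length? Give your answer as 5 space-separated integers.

Fragment 1: offset=0 data="gb" -> buffer=gb?????????????? -> prefix_len=2
Fragment 2: offset=15 data="K" -> buffer=gb?????????????K -> prefix_len=2
Fragment 3: offset=10 data="OOQWA" -> buffer=gb????????OOQWAK -> prefix_len=2
Fragment 4: offset=2 data="ZMvd" -> buffer=gbZMvd????OOQWAK -> prefix_len=6
Fragment 5: offset=6 data="Dvph" -> buffer=gbZMvdDvphOOQWAK -> prefix_len=16

Answer: 2 2 2 6 16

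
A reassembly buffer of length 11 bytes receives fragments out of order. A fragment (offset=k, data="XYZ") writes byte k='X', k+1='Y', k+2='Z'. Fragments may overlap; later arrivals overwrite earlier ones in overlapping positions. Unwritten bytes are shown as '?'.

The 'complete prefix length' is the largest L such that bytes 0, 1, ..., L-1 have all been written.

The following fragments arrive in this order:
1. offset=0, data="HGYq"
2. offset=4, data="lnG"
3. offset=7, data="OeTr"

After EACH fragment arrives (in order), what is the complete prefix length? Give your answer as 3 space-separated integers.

Fragment 1: offset=0 data="HGYq" -> buffer=HGYq??????? -> prefix_len=4
Fragment 2: offset=4 data="lnG" -> buffer=HGYqlnG???? -> prefix_len=7
Fragment 3: offset=7 data="OeTr" -> buffer=HGYqlnGOeTr -> prefix_len=11

Answer: 4 7 11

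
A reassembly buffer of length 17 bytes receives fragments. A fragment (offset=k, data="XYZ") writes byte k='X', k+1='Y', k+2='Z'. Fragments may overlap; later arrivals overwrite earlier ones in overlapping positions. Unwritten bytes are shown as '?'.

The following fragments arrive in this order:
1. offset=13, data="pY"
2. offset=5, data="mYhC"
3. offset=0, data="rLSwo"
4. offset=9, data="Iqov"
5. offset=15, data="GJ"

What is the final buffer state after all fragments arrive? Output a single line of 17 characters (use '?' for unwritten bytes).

Answer: rLSwomYhCIqovpYGJ

Derivation:
Fragment 1: offset=13 data="pY" -> buffer=?????????????pY??
Fragment 2: offset=5 data="mYhC" -> buffer=?????mYhC????pY??
Fragment 3: offset=0 data="rLSwo" -> buffer=rLSwomYhC????pY??
Fragment 4: offset=9 data="Iqov" -> buffer=rLSwomYhCIqovpY??
Fragment 5: offset=15 data="GJ" -> buffer=rLSwomYhCIqovpYGJ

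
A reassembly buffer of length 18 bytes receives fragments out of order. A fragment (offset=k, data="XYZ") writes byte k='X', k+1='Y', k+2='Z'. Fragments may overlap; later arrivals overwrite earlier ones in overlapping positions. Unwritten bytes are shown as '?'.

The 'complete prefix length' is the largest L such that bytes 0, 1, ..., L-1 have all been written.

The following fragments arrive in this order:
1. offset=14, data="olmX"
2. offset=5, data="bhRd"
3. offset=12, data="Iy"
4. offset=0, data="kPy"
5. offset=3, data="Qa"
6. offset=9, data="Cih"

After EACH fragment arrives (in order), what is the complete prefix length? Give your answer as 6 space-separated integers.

Answer: 0 0 0 3 9 18

Derivation:
Fragment 1: offset=14 data="olmX" -> buffer=??????????????olmX -> prefix_len=0
Fragment 2: offset=5 data="bhRd" -> buffer=?????bhRd?????olmX -> prefix_len=0
Fragment 3: offset=12 data="Iy" -> buffer=?????bhRd???IyolmX -> prefix_len=0
Fragment 4: offset=0 data="kPy" -> buffer=kPy??bhRd???IyolmX -> prefix_len=3
Fragment 5: offset=3 data="Qa" -> buffer=kPyQabhRd???IyolmX -> prefix_len=9
Fragment 6: offset=9 data="Cih" -> buffer=kPyQabhRdCihIyolmX -> prefix_len=18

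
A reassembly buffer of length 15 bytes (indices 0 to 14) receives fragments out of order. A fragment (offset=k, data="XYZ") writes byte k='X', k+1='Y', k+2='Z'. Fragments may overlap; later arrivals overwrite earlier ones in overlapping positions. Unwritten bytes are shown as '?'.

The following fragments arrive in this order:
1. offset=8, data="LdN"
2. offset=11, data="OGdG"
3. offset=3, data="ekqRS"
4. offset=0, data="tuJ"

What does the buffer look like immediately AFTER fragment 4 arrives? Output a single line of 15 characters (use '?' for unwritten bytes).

Fragment 1: offset=8 data="LdN" -> buffer=????????LdN????
Fragment 2: offset=11 data="OGdG" -> buffer=????????LdNOGdG
Fragment 3: offset=3 data="ekqRS" -> buffer=???ekqRSLdNOGdG
Fragment 4: offset=0 data="tuJ" -> buffer=tuJekqRSLdNOGdG

Answer: tuJekqRSLdNOGdG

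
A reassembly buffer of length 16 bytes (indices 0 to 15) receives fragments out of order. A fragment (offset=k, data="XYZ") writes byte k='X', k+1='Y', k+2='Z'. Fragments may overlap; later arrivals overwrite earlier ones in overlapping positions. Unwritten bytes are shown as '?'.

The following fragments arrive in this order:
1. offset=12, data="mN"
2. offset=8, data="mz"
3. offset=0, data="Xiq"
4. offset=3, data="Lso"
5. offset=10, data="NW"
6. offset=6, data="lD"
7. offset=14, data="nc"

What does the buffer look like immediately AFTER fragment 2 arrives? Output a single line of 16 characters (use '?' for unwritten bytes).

Answer: ????????mz??mN??

Derivation:
Fragment 1: offset=12 data="mN" -> buffer=????????????mN??
Fragment 2: offset=8 data="mz" -> buffer=????????mz??mN??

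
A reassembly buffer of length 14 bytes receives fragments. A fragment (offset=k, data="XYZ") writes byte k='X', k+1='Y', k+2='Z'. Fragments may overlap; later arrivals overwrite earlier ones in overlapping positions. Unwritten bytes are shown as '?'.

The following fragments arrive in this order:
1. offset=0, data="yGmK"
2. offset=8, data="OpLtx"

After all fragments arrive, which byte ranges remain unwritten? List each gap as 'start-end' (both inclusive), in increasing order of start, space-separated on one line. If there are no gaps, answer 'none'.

Answer: 4-7 13-13

Derivation:
Fragment 1: offset=0 len=4
Fragment 2: offset=8 len=5
Gaps: 4-7 13-13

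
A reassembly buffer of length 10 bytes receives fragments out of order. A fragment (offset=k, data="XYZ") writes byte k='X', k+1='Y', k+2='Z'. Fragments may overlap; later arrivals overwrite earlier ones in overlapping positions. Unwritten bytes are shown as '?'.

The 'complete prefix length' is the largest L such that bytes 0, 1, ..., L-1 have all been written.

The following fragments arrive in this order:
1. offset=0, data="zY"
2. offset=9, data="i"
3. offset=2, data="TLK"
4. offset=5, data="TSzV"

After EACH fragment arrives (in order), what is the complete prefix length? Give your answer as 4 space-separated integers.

Answer: 2 2 5 10

Derivation:
Fragment 1: offset=0 data="zY" -> buffer=zY???????? -> prefix_len=2
Fragment 2: offset=9 data="i" -> buffer=zY???????i -> prefix_len=2
Fragment 3: offset=2 data="TLK" -> buffer=zYTLK????i -> prefix_len=5
Fragment 4: offset=5 data="TSzV" -> buffer=zYTLKTSzVi -> prefix_len=10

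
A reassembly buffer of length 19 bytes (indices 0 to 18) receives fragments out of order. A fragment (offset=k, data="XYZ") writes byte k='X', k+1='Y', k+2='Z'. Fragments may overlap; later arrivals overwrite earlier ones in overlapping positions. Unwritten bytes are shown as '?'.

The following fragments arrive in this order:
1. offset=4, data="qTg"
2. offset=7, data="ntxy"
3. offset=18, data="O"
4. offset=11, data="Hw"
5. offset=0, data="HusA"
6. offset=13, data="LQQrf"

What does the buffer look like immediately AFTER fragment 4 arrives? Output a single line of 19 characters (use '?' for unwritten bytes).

Fragment 1: offset=4 data="qTg" -> buffer=????qTg????????????
Fragment 2: offset=7 data="ntxy" -> buffer=????qTgntxy????????
Fragment 3: offset=18 data="O" -> buffer=????qTgntxy???????O
Fragment 4: offset=11 data="Hw" -> buffer=????qTgntxyHw?????O

Answer: ????qTgntxyHw?????O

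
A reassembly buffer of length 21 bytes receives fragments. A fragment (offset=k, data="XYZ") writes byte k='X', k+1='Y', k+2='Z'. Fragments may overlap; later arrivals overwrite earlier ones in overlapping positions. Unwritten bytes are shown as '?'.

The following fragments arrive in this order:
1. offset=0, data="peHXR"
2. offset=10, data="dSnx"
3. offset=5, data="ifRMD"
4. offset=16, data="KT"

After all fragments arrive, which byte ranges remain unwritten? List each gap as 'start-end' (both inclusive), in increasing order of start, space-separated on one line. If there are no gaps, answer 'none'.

Answer: 14-15 18-20

Derivation:
Fragment 1: offset=0 len=5
Fragment 2: offset=10 len=4
Fragment 3: offset=5 len=5
Fragment 4: offset=16 len=2
Gaps: 14-15 18-20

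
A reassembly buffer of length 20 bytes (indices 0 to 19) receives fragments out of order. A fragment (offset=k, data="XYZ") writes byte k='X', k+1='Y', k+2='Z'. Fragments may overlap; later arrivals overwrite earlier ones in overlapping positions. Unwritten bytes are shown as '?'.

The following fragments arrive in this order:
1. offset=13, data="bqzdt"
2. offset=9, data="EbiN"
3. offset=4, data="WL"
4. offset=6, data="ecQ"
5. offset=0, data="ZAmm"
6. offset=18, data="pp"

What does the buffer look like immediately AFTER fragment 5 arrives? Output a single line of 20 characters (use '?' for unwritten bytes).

Answer: ZAmmWLecQEbiNbqzdt??

Derivation:
Fragment 1: offset=13 data="bqzdt" -> buffer=?????????????bqzdt??
Fragment 2: offset=9 data="EbiN" -> buffer=?????????EbiNbqzdt??
Fragment 3: offset=4 data="WL" -> buffer=????WL???EbiNbqzdt??
Fragment 4: offset=6 data="ecQ" -> buffer=????WLecQEbiNbqzdt??
Fragment 5: offset=0 data="ZAmm" -> buffer=ZAmmWLecQEbiNbqzdt??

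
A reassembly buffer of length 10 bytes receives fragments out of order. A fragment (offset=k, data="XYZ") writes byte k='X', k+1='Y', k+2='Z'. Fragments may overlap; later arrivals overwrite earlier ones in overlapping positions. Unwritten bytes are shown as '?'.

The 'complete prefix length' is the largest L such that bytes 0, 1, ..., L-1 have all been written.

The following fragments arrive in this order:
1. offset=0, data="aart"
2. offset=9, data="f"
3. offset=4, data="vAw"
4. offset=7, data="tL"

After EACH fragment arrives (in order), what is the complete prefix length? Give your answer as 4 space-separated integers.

Fragment 1: offset=0 data="aart" -> buffer=aart?????? -> prefix_len=4
Fragment 2: offset=9 data="f" -> buffer=aart?????f -> prefix_len=4
Fragment 3: offset=4 data="vAw" -> buffer=aartvAw??f -> prefix_len=7
Fragment 4: offset=7 data="tL" -> buffer=aartvAwtLf -> prefix_len=10

Answer: 4 4 7 10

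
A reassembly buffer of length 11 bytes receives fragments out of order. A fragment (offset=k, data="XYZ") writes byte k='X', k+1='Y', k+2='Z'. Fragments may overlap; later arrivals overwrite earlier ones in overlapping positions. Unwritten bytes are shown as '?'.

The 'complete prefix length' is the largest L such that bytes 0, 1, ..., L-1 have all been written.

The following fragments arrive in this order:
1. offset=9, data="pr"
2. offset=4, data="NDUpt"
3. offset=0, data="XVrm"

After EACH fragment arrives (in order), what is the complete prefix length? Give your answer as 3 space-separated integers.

Answer: 0 0 11

Derivation:
Fragment 1: offset=9 data="pr" -> buffer=?????????pr -> prefix_len=0
Fragment 2: offset=4 data="NDUpt" -> buffer=????NDUptpr -> prefix_len=0
Fragment 3: offset=0 data="XVrm" -> buffer=XVrmNDUptpr -> prefix_len=11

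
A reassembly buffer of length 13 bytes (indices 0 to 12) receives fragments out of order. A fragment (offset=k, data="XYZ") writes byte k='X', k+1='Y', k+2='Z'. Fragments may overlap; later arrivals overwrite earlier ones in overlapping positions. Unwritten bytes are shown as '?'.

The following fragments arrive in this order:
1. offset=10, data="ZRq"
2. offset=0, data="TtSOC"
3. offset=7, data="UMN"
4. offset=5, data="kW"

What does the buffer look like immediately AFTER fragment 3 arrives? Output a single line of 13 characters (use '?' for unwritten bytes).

Answer: TtSOC??UMNZRq

Derivation:
Fragment 1: offset=10 data="ZRq" -> buffer=??????????ZRq
Fragment 2: offset=0 data="TtSOC" -> buffer=TtSOC?????ZRq
Fragment 3: offset=7 data="UMN" -> buffer=TtSOC??UMNZRq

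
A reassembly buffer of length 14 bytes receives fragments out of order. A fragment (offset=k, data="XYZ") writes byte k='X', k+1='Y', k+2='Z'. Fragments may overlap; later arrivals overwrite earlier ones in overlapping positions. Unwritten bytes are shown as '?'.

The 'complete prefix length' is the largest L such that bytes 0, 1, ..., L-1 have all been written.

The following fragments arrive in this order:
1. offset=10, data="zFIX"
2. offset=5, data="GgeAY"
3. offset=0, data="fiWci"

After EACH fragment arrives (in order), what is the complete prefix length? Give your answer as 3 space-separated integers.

Answer: 0 0 14

Derivation:
Fragment 1: offset=10 data="zFIX" -> buffer=??????????zFIX -> prefix_len=0
Fragment 2: offset=5 data="GgeAY" -> buffer=?????GgeAYzFIX -> prefix_len=0
Fragment 3: offset=0 data="fiWci" -> buffer=fiWciGgeAYzFIX -> prefix_len=14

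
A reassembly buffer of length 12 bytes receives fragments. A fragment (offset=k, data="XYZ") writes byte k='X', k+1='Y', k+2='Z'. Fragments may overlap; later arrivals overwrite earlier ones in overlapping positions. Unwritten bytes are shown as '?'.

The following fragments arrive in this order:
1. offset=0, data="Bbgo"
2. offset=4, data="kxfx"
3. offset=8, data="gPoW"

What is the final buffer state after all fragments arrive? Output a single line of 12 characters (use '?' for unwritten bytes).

Fragment 1: offset=0 data="Bbgo" -> buffer=Bbgo????????
Fragment 2: offset=4 data="kxfx" -> buffer=Bbgokxfx????
Fragment 3: offset=8 data="gPoW" -> buffer=BbgokxfxgPoW

Answer: BbgokxfxgPoW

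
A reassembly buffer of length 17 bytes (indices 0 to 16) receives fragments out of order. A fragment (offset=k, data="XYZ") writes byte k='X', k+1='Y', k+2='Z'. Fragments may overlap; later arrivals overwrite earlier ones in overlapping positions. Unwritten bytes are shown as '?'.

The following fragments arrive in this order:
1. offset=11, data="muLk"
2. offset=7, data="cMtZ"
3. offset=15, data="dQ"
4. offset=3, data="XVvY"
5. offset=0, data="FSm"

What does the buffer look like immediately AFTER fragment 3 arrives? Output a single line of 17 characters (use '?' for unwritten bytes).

Answer: ???????cMtZmuLkdQ

Derivation:
Fragment 1: offset=11 data="muLk" -> buffer=???????????muLk??
Fragment 2: offset=7 data="cMtZ" -> buffer=???????cMtZmuLk??
Fragment 3: offset=15 data="dQ" -> buffer=???????cMtZmuLkdQ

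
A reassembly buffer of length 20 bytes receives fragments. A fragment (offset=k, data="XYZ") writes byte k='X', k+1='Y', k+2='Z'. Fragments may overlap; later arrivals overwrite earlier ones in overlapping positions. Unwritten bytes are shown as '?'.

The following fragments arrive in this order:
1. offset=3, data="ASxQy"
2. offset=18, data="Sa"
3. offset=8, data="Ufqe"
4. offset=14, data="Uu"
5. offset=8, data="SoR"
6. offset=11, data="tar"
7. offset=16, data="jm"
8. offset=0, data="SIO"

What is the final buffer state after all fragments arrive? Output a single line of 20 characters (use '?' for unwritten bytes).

Answer: SIOASxQySoRtarUujmSa

Derivation:
Fragment 1: offset=3 data="ASxQy" -> buffer=???ASxQy????????????
Fragment 2: offset=18 data="Sa" -> buffer=???ASxQy??????????Sa
Fragment 3: offset=8 data="Ufqe" -> buffer=???ASxQyUfqe??????Sa
Fragment 4: offset=14 data="Uu" -> buffer=???ASxQyUfqe??Uu??Sa
Fragment 5: offset=8 data="SoR" -> buffer=???ASxQySoRe??Uu??Sa
Fragment 6: offset=11 data="tar" -> buffer=???ASxQySoRtarUu??Sa
Fragment 7: offset=16 data="jm" -> buffer=???ASxQySoRtarUujmSa
Fragment 8: offset=0 data="SIO" -> buffer=SIOASxQySoRtarUujmSa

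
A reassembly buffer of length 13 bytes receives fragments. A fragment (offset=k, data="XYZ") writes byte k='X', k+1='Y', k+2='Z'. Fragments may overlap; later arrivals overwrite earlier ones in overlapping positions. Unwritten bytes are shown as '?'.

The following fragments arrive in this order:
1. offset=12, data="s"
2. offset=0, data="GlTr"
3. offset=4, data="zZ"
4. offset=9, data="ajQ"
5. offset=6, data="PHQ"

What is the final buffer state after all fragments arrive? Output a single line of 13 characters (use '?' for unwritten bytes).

Fragment 1: offset=12 data="s" -> buffer=????????????s
Fragment 2: offset=0 data="GlTr" -> buffer=GlTr????????s
Fragment 3: offset=4 data="zZ" -> buffer=GlTrzZ??????s
Fragment 4: offset=9 data="ajQ" -> buffer=GlTrzZ???ajQs
Fragment 5: offset=6 data="PHQ" -> buffer=GlTrzZPHQajQs

Answer: GlTrzZPHQajQs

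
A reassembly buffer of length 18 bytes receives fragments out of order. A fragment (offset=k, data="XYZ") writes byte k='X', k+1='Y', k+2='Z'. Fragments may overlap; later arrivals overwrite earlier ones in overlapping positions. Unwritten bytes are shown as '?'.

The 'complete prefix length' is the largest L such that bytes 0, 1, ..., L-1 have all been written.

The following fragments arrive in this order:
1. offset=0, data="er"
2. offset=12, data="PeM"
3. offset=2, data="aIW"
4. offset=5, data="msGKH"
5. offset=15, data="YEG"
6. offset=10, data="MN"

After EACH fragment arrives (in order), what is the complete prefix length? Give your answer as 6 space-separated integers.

Fragment 1: offset=0 data="er" -> buffer=er???????????????? -> prefix_len=2
Fragment 2: offset=12 data="PeM" -> buffer=er??????????PeM??? -> prefix_len=2
Fragment 3: offset=2 data="aIW" -> buffer=eraIW???????PeM??? -> prefix_len=5
Fragment 4: offset=5 data="msGKH" -> buffer=eraIWmsGKH??PeM??? -> prefix_len=10
Fragment 5: offset=15 data="YEG" -> buffer=eraIWmsGKH??PeMYEG -> prefix_len=10
Fragment 6: offset=10 data="MN" -> buffer=eraIWmsGKHMNPeMYEG -> prefix_len=18

Answer: 2 2 5 10 10 18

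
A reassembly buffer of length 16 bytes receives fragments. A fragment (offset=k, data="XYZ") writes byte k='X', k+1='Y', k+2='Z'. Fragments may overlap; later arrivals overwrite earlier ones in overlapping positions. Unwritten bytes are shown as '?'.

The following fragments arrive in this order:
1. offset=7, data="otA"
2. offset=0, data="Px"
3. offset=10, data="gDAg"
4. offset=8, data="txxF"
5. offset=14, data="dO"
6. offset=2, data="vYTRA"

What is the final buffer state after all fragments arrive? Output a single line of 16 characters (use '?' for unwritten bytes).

Fragment 1: offset=7 data="otA" -> buffer=???????otA??????
Fragment 2: offset=0 data="Px" -> buffer=Px?????otA??????
Fragment 3: offset=10 data="gDAg" -> buffer=Px?????otAgDAg??
Fragment 4: offset=8 data="txxF" -> buffer=Px?????otxxFAg??
Fragment 5: offset=14 data="dO" -> buffer=Px?????otxxFAgdO
Fragment 6: offset=2 data="vYTRA" -> buffer=PxvYTRAotxxFAgdO

Answer: PxvYTRAotxxFAgdO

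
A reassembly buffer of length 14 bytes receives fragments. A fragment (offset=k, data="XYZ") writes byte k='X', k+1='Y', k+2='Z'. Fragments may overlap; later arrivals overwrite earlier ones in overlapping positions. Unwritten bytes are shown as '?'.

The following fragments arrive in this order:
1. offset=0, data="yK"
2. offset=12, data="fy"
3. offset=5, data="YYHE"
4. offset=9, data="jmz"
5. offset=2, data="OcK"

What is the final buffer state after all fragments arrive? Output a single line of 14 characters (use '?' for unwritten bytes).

Fragment 1: offset=0 data="yK" -> buffer=yK????????????
Fragment 2: offset=12 data="fy" -> buffer=yK??????????fy
Fragment 3: offset=5 data="YYHE" -> buffer=yK???YYHE???fy
Fragment 4: offset=9 data="jmz" -> buffer=yK???YYHEjmzfy
Fragment 5: offset=2 data="OcK" -> buffer=yKOcKYYHEjmzfy

Answer: yKOcKYYHEjmzfy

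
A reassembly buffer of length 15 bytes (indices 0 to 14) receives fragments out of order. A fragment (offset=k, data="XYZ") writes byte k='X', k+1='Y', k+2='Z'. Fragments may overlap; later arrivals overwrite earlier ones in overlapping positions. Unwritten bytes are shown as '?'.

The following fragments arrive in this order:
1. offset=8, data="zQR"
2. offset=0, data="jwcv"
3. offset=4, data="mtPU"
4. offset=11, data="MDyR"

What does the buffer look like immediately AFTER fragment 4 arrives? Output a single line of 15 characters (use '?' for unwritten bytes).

Answer: jwcvmtPUzQRMDyR

Derivation:
Fragment 1: offset=8 data="zQR" -> buffer=????????zQR????
Fragment 2: offset=0 data="jwcv" -> buffer=jwcv????zQR????
Fragment 3: offset=4 data="mtPU" -> buffer=jwcvmtPUzQR????
Fragment 4: offset=11 data="MDyR" -> buffer=jwcvmtPUzQRMDyR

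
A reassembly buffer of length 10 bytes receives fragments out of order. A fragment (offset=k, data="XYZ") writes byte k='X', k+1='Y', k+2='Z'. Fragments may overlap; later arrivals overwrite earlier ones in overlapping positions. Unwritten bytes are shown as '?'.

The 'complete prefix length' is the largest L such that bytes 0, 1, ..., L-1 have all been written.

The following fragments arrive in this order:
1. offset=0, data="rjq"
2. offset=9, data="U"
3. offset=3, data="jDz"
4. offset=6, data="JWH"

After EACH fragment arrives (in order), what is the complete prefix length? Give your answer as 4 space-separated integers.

Answer: 3 3 6 10

Derivation:
Fragment 1: offset=0 data="rjq" -> buffer=rjq??????? -> prefix_len=3
Fragment 2: offset=9 data="U" -> buffer=rjq??????U -> prefix_len=3
Fragment 3: offset=3 data="jDz" -> buffer=rjqjDz???U -> prefix_len=6
Fragment 4: offset=6 data="JWH" -> buffer=rjqjDzJWHU -> prefix_len=10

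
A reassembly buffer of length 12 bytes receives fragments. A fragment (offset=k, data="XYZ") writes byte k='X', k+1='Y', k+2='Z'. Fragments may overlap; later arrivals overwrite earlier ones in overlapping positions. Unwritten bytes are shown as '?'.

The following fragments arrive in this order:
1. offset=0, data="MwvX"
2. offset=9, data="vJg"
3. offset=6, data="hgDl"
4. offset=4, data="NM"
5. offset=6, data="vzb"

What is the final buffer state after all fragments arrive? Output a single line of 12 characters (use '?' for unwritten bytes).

Answer: MwvXNMvzblJg

Derivation:
Fragment 1: offset=0 data="MwvX" -> buffer=MwvX????????
Fragment 2: offset=9 data="vJg" -> buffer=MwvX?????vJg
Fragment 3: offset=6 data="hgDl" -> buffer=MwvX??hgDlJg
Fragment 4: offset=4 data="NM" -> buffer=MwvXNMhgDlJg
Fragment 5: offset=6 data="vzb" -> buffer=MwvXNMvzblJg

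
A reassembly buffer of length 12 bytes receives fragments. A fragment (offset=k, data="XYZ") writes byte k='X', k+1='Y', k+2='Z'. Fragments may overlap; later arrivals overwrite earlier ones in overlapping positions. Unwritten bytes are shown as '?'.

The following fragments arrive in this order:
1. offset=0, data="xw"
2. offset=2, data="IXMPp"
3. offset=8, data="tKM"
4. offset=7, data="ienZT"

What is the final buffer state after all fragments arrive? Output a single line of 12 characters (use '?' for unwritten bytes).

Answer: xwIXMPpienZT

Derivation:
Fragment 1: offset=0 data="xw" -> buffer=xw??????????
Fragment 2: offset=2 data="IXMPp" -> buffer=xwIXMPp?????
Fragment 3: offset=8 data="tKM" -> buffer=xwIXMPp?tKM?
Fragment 4: offset=7 data="ienZT" -> buffer=xwIXMPpienZT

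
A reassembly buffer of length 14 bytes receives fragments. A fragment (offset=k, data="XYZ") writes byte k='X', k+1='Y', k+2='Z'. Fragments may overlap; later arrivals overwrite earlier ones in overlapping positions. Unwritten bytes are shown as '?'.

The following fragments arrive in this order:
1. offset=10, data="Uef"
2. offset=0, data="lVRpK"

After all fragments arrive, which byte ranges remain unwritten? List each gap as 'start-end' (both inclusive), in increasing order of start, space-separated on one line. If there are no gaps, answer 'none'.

Fragment 1: offset=10 len=3
Fragment 2: offset=0 len=5
Gaps: 5-9 13-13

Answer: 5-9 13-13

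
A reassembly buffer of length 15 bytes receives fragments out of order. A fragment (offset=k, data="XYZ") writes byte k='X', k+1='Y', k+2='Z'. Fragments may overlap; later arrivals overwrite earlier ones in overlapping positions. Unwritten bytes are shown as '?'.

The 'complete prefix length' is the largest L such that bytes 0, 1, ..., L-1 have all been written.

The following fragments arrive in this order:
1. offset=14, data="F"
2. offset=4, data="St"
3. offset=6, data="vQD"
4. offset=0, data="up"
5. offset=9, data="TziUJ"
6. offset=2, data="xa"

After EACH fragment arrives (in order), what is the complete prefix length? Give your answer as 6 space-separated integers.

Answer: 0 0 0 2 2 15

Derivation:
Fragment 1: offset=14 data="F" -> buffer=??????????????F -> prefix_len=0
Fragment 2: offset=4 data="St" -> buffer=????St????????F -> prefix_len=0
Fragment 3: offset=6 data="vQD" -> buffer=????StvQD?????F -> prefix_len=0
Fragment 4: offset=0 data="up" -> buffer=up??StvQD?????F -> prefix_len=2
Fragment 5: offset=9 data="TziUJ" -> buffer=up??StvQDTziUJF -> prefix_len=2
Fragment 6: offset=2 data="xa" -> buffer=upxaStvQDTziUJF -> prefix_len=15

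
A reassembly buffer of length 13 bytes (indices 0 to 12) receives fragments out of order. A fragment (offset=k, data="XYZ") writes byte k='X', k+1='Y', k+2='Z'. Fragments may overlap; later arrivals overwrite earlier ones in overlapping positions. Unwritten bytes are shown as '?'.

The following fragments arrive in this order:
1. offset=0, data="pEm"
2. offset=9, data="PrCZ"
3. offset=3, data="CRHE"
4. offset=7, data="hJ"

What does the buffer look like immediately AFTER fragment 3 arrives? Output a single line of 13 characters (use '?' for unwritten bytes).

Answer: pEmCRHE??PrCZ

Derivation:
Fragment 1: offset=0 data="pEm" -> buffer=pEm??????????
Fragment 2: offset=9 data="PrCZ" -> buffer=pEm??????PrCZ
Fragment 3: offset=3 data="CRHE" -> buffer=pEmCRHE??PrCZ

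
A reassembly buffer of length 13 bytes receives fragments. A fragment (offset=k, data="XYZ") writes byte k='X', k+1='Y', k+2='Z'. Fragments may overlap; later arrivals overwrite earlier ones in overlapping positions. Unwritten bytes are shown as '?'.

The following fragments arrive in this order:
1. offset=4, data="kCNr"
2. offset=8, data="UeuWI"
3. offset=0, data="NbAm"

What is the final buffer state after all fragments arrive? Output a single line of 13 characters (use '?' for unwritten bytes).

Answer: NbAmkCNrUeuWI

Derivation:
Fragment 1: offset=4 data="kCNr" -> buffer=????kCNr?????
Fragment 2: offset=8 data="UeuWI" -> buffer=????kCNrUeuWI
Fragment 3: offset=0 data="NbAm" -> buffer=NbAmkCNrUeuWI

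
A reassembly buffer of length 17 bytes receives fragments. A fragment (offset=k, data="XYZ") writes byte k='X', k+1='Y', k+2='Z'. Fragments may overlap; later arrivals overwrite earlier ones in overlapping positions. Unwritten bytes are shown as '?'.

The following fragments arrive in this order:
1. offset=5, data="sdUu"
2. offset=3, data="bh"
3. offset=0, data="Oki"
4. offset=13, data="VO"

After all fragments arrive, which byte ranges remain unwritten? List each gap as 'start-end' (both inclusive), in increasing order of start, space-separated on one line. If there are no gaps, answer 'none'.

Fragment 1: offset=5 len=4
Fragment 2: offset=3 len=2
Fragment 3: offset=0 len=3
Fragment 4: offset=13 len=2
Gaps: 9-12 15-16

Answer: 9-12 15-16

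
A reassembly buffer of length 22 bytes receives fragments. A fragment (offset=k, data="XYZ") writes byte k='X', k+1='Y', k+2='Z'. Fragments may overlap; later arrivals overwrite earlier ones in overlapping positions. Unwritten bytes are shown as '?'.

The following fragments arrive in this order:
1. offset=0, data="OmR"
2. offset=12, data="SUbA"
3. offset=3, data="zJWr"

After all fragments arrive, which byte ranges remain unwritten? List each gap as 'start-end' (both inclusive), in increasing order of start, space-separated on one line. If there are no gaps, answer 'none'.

Fragment 1: offset=0 len=3
Fragment 2: offset=12 len=4
Fragment 3: offset=3 len=4
Gaps: 7-11 16-21

Answer: 7-11 16-21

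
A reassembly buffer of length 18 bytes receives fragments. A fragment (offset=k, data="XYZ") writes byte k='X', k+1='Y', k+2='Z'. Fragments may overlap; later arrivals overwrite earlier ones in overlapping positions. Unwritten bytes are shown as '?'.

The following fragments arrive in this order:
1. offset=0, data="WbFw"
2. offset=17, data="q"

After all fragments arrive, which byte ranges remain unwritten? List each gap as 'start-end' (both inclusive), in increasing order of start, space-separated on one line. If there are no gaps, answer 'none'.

Answer: 4-16

Derivation:
Fragment 1: offset=0 len=4
Fragment 2: offset=17 len=1
Gaps: 4-16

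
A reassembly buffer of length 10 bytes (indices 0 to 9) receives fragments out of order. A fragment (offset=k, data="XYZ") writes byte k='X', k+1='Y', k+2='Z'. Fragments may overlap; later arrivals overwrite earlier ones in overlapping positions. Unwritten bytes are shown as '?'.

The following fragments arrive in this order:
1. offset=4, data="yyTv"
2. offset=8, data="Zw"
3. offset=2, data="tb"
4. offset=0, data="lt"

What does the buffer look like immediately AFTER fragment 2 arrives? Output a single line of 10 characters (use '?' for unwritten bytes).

Fragment 1: offset=4 data="yyTv" -> buffer=????yyTv??
Fragment 2: offset=8 data="Zw" -> buffer=????yyTvZw

Answer: ????yyTvZw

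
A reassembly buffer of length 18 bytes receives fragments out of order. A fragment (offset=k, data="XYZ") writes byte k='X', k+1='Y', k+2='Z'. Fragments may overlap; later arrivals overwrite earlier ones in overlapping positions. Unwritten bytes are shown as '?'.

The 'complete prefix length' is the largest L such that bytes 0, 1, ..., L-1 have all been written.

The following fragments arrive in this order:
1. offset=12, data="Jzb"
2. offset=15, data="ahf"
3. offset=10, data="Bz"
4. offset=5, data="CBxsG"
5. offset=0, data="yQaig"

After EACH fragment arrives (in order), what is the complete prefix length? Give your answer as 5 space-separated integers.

Fragment 1: offset=12 data="Jzb" -> buffer=????????????Jzb??? -> prefix_len=0
Fragment 2: offset=15 data="ahf" -> buffer=????????????Jzbahf -> prefix_len=0
Fragment 3: offset=10 data="Bz" -> buffer=??????????BzJzbahf -> prefix_len=0
Fragment 4: offset=5 data="CBxsG" -> buffer=?????CBxsGBzJzbahf -> prefix_len=0
Fragment 5: offset=0 data="yQaig" -> buffer=yQaigCBxsGBzJzbahf -> prefix_len=18

Answer: 0 0 0 0 18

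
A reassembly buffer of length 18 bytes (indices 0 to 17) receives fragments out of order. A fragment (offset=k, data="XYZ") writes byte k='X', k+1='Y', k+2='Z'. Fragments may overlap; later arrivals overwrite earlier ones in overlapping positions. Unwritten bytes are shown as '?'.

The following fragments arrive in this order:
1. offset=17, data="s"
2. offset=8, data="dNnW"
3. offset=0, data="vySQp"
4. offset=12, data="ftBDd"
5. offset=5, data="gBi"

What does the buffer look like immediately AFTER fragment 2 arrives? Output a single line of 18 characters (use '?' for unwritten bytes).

Fragment 1: offset=17 data="s" -> buffer=?????????????????s
Fragment 2: offset=8 data="dNnW" -> buffer=????????dNnW?????s

Answer: ????????dNnW?????s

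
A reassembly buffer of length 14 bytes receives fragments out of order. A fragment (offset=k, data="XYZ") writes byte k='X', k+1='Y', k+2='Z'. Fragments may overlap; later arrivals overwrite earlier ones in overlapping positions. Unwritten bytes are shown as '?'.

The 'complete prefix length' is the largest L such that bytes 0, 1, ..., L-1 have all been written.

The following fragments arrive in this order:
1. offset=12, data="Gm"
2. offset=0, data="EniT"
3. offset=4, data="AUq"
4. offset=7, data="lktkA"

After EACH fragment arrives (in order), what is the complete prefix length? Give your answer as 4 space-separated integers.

Fragment 1: offset=12 data="Gm" -> buffer=????????????Gm -> prefix_len=0
Fragment 2: offset=0 data="EniT" -> buffer=EniT????????Gm -> prefix_len=4
Fragment 3: offset=4 data="AUq" -> buffer=EniTAUq?????Gm -> prefix_len=7
Fragment 4: offset=7 data="lktkA" -> buffer=EniTAUqlktkAGm -> prefix_len=14

Answer: 0 4 7 14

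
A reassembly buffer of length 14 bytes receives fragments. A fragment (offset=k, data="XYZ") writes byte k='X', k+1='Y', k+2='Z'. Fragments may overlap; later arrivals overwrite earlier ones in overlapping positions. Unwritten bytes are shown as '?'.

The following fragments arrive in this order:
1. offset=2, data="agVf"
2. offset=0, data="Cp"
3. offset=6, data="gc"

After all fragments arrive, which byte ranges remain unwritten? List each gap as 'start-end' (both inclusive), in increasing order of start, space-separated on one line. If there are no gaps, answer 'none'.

Fragment 1: offset=2 len=4
Fragment 2: offset=0 len=2
Fragment 3: offset=6 len=2
Gaps: 8-13

Answer: 8-13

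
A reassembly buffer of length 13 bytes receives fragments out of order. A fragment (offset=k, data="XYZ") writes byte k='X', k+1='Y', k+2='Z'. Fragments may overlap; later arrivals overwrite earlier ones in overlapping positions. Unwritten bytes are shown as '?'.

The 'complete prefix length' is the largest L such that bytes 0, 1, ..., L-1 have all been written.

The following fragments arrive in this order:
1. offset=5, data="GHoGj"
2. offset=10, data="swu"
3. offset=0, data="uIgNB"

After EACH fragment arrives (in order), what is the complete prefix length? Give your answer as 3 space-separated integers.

Answer: 0 0 13

Derivation:
Fragment 1: offset=5 data="GHoGj" -> buffer=?????GHoGj??? -> prefix_len=0
Fragment 2: offset=10 data="swu" -> buffer=?????GHoGjswu -> prefix_len=0
Fragment 3: offset=0 data="uIgNB" -> buffer=uIgNBGHoGjswu -> prefix_len=13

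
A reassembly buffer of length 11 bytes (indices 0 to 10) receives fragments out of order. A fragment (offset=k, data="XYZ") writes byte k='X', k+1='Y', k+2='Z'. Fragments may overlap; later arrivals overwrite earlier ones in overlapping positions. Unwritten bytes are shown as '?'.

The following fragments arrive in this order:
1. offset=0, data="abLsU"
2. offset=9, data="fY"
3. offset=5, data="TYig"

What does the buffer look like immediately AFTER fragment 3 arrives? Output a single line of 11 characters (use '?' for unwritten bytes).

Answer: abLsUTYigfY

Derivation:
Fragment 1: offset=0 data="abLsU" -> buffer=abLsU??????
Fragment 2: offset=9 data="fY" -> buffer=abLsU????fY
Fragment 3: offset=5 data="TYig" -> buffer=abLsUTYigfY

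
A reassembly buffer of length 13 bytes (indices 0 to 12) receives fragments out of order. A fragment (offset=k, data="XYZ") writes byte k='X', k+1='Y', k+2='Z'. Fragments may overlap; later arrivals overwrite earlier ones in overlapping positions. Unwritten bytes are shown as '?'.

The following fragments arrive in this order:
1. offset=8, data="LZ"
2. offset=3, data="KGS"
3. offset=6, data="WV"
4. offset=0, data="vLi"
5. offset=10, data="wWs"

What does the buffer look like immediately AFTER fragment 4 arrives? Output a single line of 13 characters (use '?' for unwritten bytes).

Fragment 1: offset=8 data="LZ" -> buffer=????????LZ???
Fragment 2: offset=3 data="KGS" -> buffer=???KGS??LZ???
Fragment 3: offset=6 data="WV" -> buffer=???KGSWVLZ???
Fragment 4: offset=0 data="vLi" -> buffer=vLiKGSWVLZ???

Answer: vLiKGSWVLZ???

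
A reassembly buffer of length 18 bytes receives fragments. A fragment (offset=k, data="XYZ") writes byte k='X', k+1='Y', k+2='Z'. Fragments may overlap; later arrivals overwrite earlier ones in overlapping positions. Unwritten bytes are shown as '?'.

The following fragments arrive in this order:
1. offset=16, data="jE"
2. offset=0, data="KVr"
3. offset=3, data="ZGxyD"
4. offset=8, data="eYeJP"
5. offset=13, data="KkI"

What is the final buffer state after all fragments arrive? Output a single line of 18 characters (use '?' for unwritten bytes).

Fragment 1: offset=16 data="jE" -> buffer=????????????????jE
Fragment 2: offset=0 data="KVr" -> buffer=KVr?????????????jE
Fragment 3: offset=3 data="ZGxyD" -> buffer=KVrZGxyD????????jE
Fragment 4: offset=8 data="eYeJP" -> buffer=KVrZGxyDeYeJP???jE
Fragment 5: offset=13 data="KkI" -> buffer=KVrZGxyDeYeJPKkIjE

Answer: KVrZGxyDeYeJPKkIjE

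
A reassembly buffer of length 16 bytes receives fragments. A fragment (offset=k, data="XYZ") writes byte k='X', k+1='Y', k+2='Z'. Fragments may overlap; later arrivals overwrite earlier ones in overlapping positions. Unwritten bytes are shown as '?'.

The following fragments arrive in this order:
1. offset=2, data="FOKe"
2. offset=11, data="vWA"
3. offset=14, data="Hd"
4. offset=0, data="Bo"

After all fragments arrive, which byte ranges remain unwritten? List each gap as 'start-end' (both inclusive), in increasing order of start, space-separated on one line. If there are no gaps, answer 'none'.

Fragment 1: offset=2 len=4
Fragment 2: offset=11 len=3
Fragment 3: offset=14 len=2
Fragment 4: offset=0 len=2
Gaps: 6-10

Answer: 6-10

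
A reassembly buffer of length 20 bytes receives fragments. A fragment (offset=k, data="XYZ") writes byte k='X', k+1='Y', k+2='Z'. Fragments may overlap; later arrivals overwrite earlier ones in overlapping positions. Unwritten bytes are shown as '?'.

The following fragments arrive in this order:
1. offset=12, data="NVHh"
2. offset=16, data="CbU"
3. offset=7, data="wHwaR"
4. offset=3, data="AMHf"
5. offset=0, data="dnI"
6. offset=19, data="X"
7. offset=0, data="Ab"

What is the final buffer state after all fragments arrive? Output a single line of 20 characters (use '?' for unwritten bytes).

Answer: AbIAMHfwHwaRNVHhCbUX

Derivation:
Fragment 1: offset=12 data="NVHh" -> buffer=????????????NVHh????
Fragment 2: offset=16 data="CbU" -> buffer=????????????NVHhCbU?
Fragment 3: offset=7 data="wHwaR" -> buffer=???????wHwaRNVHhCbU?
Fragment 4: offset=3 data="AMHf" -> buffer=???AMHfwHwaRNVHhCbU?
Fragment 5: offset=0 data="dnI" -> buffer=dnIAMHfwHwaRNVHhCbU?
Fragment 6: offset=19 data="X" -> buffer=dnIAMHfwHwaRNVHhCbUX
Fragment 7: offset=0 data="Ab" -> buffer=AbIAMHfwHwaRNVHhCbUX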